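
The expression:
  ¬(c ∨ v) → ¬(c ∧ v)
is always true.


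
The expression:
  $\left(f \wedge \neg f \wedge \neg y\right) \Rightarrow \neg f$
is always true.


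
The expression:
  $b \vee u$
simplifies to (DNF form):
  $b \vee u$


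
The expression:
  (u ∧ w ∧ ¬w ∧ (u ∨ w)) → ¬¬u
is always true.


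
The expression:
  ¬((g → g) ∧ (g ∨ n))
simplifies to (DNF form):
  ¬g ∧ ¬n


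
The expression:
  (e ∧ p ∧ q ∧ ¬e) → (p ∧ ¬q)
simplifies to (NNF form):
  True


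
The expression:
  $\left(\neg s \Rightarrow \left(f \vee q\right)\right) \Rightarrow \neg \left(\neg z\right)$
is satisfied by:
  {z: True, f: False, s: False, q: False}
  {z: True, q: True, f: False, s: False}
  {z: True, s: True, f: False, q: False}
  {z: True, q: True, s: True, f: False}
  {z: True, f: True, s: False, q: False}
  {z: True, q: True, f: True, s: False}
  {z: True, s: True, f: True, q: False}
  {z: True, q: True, s: True, f: True}
  {q: False, f: False, s: False, z: False}


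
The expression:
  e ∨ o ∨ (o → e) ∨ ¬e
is always true.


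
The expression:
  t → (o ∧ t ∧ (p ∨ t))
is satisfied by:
  {o: True, t: False}
  {t: False, o: False}
  {t: True, o: True}


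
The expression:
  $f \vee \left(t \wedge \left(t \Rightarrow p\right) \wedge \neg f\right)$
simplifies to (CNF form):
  $\left(f \vee p\right) \wedge \left(f \vee t\right)$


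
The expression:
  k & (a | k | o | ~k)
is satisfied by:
  {k: True}


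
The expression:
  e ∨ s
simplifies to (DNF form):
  e ∨ s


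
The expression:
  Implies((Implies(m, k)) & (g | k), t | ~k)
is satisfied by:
  {t: True, k: False}
  {k: False, t: False}
  {k: True, t: True}


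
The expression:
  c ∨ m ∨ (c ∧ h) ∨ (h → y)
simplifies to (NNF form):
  c ∨ m ∨ y ∨ ¬h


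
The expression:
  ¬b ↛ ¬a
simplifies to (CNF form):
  a ∧ ¬b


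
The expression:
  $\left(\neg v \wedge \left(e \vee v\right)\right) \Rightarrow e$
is always true.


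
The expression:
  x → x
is always true.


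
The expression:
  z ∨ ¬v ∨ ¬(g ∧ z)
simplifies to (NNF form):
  True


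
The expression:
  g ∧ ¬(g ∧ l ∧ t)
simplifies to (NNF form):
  g ∧ (¬l ∨ ¬t)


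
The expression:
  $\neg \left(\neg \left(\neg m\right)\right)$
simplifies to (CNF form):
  $\neg m$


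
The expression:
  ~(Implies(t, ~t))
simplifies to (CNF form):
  t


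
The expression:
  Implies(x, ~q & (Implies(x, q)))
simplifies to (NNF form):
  ~x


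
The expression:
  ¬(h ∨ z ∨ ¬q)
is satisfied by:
  {q: True, h: False, z: False}


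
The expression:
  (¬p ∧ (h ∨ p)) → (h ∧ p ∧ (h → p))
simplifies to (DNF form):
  p ∨ ¬h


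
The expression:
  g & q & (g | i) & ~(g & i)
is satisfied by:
  {g: True, q: True, i: False}


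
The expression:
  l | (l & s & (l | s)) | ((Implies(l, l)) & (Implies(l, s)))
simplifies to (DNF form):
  True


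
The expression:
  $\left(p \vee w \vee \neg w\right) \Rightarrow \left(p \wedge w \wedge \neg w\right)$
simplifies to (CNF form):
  $\text{False}$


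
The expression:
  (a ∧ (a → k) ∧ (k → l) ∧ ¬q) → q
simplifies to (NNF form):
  q ∨ ¬a ∨ ¬k ∨ ¬l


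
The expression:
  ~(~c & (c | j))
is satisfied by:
  {c: True, j: False}
  {j: False, c: False}
  {j: True, c: True}


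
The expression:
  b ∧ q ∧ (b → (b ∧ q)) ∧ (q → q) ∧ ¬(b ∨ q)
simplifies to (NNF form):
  False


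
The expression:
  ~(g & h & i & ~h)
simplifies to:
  True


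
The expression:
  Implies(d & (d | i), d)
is always true.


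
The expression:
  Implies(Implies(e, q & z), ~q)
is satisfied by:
  {e: True, z: False, q: False}
  {z: False, q: False, e: False}
  {e: True, z: True, q: False}
  {z: True, e: False, q: False}
  {q: True, e: True, z: False}


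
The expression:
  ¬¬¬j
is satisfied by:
  {j: False}


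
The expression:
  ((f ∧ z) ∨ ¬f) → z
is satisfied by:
  {z: True, f: True}
  {z: True, f: False}
  {f: True, z: False}


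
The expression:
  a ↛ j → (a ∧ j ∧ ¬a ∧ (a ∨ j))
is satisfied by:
  {j: True, a: False}
  {a: False, j: False}
  {a: True, j: True}


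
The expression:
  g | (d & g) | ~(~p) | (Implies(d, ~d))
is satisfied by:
  {g: True, p: True, d: False}
  {g: True, p: False, d: False}
  {p: True, g: False, d: False}
  {g: False, p: False, d: False}
  {d: True, g: True, p: True}
  {d: True, g: True, p: False}
  {d: True, p: True, g: False}


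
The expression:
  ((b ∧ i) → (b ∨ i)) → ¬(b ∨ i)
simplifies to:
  ¬b ∧ ¬i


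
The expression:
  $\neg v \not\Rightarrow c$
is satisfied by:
  {v: False, c: False}


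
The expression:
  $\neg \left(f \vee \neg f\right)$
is never true.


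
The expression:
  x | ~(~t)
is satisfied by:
  {x: True, t: True}
  {x: True, t: False}
  {t: True, x: False}


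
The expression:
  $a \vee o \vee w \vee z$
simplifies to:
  $a \vee o \vee w \vee z$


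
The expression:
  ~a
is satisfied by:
  {a: False}


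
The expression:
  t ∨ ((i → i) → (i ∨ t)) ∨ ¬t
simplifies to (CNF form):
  True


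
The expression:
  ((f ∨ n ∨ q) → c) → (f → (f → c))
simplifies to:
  True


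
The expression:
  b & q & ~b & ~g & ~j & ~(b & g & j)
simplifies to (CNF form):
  False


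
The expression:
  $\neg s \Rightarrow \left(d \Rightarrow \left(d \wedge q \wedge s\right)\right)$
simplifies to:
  $s \vee \neg d$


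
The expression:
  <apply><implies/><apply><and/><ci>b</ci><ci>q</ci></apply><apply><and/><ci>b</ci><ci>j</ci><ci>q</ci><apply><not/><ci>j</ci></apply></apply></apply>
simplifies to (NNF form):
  <apply><or/><apply><not/><ci>b</ci></apply><apply><not/><ci>q</ci></apply></apply>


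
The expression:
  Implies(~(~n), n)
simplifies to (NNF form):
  True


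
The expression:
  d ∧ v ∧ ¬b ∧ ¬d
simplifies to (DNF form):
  False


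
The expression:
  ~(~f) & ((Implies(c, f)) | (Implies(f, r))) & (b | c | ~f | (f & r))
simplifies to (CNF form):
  f & (b | c | r)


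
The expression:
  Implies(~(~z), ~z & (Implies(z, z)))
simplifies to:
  ~z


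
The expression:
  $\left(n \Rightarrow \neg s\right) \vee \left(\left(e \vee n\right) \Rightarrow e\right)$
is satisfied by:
  {e: True, s: False, n: False}
  {s: False, n: False, e: False}
  {n: True, e: True, s: False}
  {n: True, s: False, e: False}
  {e: True, s: True, n: False}
  {s: True, e: False, n: False}
  {n: True, s: True, e: True}


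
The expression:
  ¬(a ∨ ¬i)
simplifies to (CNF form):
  i ∧ ¬a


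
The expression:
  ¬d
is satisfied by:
  {d: False}


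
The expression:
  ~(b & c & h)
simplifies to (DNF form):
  ~b | ~c | ~h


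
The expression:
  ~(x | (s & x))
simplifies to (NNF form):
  ~x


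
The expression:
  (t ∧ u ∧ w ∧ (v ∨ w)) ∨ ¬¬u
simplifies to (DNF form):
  u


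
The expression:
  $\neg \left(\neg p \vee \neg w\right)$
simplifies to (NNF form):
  $p \wedge w$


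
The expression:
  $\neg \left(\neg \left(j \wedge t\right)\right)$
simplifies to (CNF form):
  $j \wedge t$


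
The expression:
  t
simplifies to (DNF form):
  t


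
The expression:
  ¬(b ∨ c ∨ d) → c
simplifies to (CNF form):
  b ∨ c ∨ d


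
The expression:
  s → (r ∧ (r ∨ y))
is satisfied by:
  {r: True, s: False}
  {s: False, r: False}
  {s: True, r: True}


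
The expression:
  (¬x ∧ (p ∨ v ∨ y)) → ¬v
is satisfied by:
  {x: True, v: False}
  {v: False, x: False}
  {v: True, x: True}


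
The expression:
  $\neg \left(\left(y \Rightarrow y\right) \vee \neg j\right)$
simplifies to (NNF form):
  $\text{False}$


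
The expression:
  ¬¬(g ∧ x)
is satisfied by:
  {x: True, g: True}


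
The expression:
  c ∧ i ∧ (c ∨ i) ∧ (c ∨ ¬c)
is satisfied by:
  {c: True, i: True}


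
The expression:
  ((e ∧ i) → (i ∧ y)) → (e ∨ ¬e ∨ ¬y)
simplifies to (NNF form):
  True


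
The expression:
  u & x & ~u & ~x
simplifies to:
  False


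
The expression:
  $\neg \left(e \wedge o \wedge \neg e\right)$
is always true.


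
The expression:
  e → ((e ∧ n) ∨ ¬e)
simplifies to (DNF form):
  n ∨ ¬e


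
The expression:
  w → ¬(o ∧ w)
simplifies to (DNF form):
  ¬o ∨ ¬w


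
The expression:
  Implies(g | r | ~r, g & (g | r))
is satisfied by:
  {g: True}


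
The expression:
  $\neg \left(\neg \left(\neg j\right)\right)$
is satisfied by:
  {j: False}


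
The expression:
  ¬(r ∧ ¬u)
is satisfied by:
  {u: True, r: False}
  {r: False, u: False}
  {r: True, u: True}


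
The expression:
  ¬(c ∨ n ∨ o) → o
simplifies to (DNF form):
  c ∨ n ∨ o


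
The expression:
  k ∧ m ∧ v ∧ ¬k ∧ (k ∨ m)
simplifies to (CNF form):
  False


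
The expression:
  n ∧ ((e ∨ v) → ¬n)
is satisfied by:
  {n: True, v: False, e: False}


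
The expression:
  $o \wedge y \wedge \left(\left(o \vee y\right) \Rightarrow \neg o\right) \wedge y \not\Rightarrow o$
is never true.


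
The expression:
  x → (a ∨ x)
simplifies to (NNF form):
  True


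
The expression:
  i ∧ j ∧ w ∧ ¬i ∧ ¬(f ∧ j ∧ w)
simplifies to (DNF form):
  False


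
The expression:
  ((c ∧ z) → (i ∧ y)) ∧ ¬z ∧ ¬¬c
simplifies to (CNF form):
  c ∧ ¬z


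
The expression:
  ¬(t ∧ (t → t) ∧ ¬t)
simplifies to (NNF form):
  True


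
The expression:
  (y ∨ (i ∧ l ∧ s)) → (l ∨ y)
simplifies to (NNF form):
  True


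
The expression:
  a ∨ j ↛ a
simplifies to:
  a ∨ j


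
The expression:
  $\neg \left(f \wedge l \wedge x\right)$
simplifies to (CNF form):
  $\neg f \vee \neg l \vee \neg x$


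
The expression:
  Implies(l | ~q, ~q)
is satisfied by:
  {l: False, q: False}
  {q: True, l: False}
  {l: True, q: False}


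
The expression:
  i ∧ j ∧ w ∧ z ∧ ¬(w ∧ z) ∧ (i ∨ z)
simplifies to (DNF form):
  False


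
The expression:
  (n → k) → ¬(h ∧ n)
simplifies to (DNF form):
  ¬h ∨ ¬k ∨ ¬n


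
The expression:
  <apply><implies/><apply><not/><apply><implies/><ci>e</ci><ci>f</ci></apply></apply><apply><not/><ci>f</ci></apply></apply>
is always true.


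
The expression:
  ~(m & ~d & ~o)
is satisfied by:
  {d: True, o: True, m: False}
  {d: True, m: False, o: False}
  {o: True, m: False, d: False}
  {o: False, m: False, d: False}
  {d: True, o: True, m: True}
  {d: True, m: True, o: False}
  {o: True, m: True, d: False}


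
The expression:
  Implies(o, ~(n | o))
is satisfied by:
  {o: False}


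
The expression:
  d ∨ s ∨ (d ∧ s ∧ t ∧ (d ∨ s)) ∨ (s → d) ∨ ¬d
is always true.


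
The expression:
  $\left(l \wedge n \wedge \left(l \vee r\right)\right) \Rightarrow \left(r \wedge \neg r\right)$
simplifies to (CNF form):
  $\neg l \vee \neg n$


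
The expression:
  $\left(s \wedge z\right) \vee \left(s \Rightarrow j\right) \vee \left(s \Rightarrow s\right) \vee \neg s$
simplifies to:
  $\text{True}$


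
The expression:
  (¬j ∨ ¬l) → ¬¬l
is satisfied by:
  {l: True}


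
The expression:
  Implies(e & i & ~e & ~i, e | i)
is always true.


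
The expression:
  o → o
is always true.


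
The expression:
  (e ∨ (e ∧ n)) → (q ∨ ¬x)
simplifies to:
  q ∨ ¬e ∨ ¬x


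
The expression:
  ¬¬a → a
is always true.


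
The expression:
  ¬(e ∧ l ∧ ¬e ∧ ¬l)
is always true.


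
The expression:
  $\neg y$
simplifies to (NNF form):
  $\neg y$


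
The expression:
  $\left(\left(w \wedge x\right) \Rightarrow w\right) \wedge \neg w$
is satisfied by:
  {w: False}


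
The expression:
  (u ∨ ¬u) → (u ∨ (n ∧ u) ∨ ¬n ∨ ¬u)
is always true.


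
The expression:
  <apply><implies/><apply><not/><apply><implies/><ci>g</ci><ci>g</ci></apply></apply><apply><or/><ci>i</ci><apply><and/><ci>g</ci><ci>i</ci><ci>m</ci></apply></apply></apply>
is always true.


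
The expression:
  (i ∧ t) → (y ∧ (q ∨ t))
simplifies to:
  y ∨ ¬i ∨ ¬t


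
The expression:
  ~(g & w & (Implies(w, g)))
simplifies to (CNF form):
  ~g | ~w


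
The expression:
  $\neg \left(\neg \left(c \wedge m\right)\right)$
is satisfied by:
  {c: True, m: True}


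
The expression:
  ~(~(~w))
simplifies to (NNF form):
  ~w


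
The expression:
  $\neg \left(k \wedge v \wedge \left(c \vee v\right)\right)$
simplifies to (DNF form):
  $\neg k \vee \neg v$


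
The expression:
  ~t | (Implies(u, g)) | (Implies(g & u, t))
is always true.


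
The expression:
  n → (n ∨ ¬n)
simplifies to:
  True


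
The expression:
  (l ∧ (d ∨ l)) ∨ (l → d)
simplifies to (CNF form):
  True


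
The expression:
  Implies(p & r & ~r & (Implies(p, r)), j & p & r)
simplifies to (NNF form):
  True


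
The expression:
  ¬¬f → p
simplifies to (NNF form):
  p ∨ ¬f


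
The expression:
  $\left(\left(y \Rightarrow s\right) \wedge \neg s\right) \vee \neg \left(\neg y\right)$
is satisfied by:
  {y: True, s: False}
  {s: False, y: False}
  {s: True, y: True}


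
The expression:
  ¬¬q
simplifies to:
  q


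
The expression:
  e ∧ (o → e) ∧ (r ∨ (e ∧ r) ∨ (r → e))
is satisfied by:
  {e: True}


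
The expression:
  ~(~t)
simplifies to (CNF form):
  t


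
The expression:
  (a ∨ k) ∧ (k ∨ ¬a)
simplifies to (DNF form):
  k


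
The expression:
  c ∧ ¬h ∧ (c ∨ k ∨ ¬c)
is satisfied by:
  {c: True, h: False}


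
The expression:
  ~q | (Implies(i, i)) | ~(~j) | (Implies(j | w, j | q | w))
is always true.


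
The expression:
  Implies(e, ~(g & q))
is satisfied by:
  {g: False, e: False, q: False}
  {q: True, g: False, e: False}
  {e: True, g: False, q: False}
  {q: True, e: True, g: False}
  {g: True, q: False, e: False}
  {q: True, g: True, e: False}
  {e: True, g: True, q: False}


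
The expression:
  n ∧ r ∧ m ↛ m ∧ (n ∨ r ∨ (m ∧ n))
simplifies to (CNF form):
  False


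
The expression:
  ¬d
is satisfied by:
  {d: False}


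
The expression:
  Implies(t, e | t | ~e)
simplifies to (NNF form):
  True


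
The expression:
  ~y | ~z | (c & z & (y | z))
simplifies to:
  c | ~y | ~z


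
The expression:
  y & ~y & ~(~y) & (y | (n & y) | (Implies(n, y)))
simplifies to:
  False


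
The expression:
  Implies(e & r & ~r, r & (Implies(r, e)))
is always true.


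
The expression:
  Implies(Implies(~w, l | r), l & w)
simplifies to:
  (l | ~r) & (l | ~w) & (w | ~l)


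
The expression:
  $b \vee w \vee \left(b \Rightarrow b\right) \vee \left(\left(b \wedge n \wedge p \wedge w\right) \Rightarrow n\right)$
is always true.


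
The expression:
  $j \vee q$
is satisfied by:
  {q: True, j: True}
  {q: True, j: False}
  {j: True, q: False}


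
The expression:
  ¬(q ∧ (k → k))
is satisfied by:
  {q: False}


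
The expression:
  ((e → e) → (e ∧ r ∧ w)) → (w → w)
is always true.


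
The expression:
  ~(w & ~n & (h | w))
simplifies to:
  n | ~w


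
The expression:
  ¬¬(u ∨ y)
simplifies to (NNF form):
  u ∨ y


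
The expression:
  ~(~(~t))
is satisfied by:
  {t: False}


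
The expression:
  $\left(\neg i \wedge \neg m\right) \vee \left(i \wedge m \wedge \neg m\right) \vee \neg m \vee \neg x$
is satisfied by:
  {m: False, x: False}
  {x: True, m: False}
  {m: True, x: False}


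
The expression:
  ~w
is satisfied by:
  {w: False}


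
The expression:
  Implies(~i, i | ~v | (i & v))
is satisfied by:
  {i: True, v: False}
  {v: False, i: False}
  {v: True, i: True}


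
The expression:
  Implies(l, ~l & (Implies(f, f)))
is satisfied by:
  {l: False}


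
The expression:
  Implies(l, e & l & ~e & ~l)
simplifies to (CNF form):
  ~l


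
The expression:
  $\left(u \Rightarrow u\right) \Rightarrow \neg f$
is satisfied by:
  {f: False}


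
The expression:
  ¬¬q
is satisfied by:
  {q: True}


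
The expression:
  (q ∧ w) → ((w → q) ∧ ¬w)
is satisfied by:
  {w: False, q: False}
  {q: True, w: False}
  {w: True, q: False}


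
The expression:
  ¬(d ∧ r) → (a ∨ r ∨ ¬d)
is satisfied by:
  {r: True, a: True, d: False}
  {r: True, d: False, a: False}
  {a: True, d: False, r: False}
  {a: False, d: False, r: False}
  {r: True, a: True, d: True}
  {r: True, d: True, a: False}
  {a: True, d: True, r: False}


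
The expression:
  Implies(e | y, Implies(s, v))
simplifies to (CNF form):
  (v | ~e | ~s) & (v | ~s | ~y)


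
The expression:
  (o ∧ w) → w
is always true.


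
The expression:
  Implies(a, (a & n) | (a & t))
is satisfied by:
  {n: True, t: True, a: False}
  {n: True, t: False, a: False}
  {t: True, n: False, a: False}
  {n: False, t: False, a: False}
  {n: True, a: True, t: True}
  {n: True, a: True, t: False}
  {a: True, t: True, n: False}


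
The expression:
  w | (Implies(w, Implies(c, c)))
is always true.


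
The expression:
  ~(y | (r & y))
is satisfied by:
  {y: False}


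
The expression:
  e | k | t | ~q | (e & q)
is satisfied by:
  {t: True, k: True, e: True, q: False}
  {t: True, k: True, e: False, q: False}
  {t: True, e: True, q: False, k: False}
  {t: True, e: False, q: False, k: False}
  {k: True, e: True, q: False, t: False}
  {k: True, e: False, q: False, t: False}
  {e: True, k: False, q: False, t: False}
  {e: False, k: False, q: False, t: False}
  {t: True, k: True, q: True, e: True}
  {t: True, k: True, q: True, e: False}
  {t: True, q: True, e: True, k: False}
  {t: True, q: True, e: False, k: False}
  {q: True, k: True, e: True, t: False}
  {q: True, k: True, e: False, t: False}
  {q: True, e: True, k: False, t: False}


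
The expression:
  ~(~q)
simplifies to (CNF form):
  q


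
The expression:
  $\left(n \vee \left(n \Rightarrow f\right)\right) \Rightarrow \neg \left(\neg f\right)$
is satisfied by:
  {f: True}


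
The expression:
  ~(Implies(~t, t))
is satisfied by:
  {t: False}


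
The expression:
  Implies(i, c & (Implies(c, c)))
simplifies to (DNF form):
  c | ~i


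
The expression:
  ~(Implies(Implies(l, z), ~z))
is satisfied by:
  {z: True}


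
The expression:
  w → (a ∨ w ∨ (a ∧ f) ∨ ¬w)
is always true.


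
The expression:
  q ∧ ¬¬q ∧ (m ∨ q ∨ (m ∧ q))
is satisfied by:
  {q: True}


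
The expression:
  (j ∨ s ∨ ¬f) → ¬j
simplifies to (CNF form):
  ¬j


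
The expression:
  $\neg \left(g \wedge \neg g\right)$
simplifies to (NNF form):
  $\text{True}$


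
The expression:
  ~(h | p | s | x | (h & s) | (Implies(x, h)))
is never true.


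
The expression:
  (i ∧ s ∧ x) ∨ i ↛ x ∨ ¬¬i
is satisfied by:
  {i: True}


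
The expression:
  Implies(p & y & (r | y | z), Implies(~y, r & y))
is always true.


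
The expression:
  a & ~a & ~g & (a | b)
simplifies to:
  False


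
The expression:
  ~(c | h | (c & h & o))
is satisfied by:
  {h: False, c: False}


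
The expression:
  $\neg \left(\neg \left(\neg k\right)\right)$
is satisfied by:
  {k: False}


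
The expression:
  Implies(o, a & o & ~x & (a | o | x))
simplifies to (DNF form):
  ~o | (a & ~x)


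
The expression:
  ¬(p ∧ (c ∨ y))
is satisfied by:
  {y: False, p: False, c: False}
  {c: True, y: False, p: False}
  {y: True, c: False, p: False}
  {c: True, y: True, p: False}
  {p: True, c: False, y: False}


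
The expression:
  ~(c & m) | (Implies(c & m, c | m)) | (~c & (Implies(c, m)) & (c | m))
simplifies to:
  True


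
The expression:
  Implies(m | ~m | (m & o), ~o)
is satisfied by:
  {o: False}


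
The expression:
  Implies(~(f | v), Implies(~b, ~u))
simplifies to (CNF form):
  b | f | v | ~u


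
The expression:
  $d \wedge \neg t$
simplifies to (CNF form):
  $d \wedge \neg t$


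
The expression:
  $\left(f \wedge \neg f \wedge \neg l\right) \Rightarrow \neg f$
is always true.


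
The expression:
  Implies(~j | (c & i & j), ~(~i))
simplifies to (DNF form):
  i | j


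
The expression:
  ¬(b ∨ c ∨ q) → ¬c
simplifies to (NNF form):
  True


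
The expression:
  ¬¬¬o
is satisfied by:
  {o: False}


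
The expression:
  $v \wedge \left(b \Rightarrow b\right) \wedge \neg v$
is never true.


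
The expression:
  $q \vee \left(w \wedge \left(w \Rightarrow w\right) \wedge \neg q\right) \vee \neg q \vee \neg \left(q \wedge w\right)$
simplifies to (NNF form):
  $\text{True}$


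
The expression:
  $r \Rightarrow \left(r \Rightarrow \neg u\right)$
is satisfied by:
  {u: False, r: False}
  {r: True, u: False}
  {u: True, r: False}


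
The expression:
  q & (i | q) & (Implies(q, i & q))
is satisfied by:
  {i: True, q: True}


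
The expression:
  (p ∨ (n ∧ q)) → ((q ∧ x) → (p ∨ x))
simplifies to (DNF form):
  True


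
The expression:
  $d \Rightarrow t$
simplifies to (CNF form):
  $t \vee \neg d$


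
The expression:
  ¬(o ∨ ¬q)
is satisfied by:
  {q: True, o: False}


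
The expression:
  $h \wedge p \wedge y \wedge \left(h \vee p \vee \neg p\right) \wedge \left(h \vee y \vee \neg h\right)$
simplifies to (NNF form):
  $h \wedge p \wedge y$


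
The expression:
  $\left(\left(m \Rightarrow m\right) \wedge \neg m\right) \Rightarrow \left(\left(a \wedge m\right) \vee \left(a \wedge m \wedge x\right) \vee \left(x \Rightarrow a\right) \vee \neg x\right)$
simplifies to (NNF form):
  $a \vee m \vee \neg x$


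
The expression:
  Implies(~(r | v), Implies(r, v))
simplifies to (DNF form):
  True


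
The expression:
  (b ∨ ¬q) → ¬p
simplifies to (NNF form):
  (q ∧ ¬b) ∨ ¬p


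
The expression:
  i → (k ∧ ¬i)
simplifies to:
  ¬i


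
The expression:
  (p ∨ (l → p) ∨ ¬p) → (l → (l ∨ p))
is always true.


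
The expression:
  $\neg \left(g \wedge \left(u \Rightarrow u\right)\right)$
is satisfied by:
  {g: False}


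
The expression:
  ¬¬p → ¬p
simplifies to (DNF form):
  ¬p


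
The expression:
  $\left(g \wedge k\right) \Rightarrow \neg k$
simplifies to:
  $\neg g \vee \neg k$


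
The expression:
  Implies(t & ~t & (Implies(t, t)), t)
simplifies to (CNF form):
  True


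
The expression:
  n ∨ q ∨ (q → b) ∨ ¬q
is always true.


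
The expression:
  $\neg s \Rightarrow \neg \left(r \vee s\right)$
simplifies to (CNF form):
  $s \vee \neg r$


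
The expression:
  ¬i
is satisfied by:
  {i: False}


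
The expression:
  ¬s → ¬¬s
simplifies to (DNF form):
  s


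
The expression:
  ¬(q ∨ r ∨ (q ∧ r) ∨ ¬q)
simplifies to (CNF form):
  False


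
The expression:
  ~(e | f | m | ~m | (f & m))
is never true.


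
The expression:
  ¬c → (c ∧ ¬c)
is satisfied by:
  {c: True}


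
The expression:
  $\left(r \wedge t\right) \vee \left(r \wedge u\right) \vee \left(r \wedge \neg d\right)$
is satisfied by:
  {r: True, t: True, u: True, d: False}
  {r: True, t: True, u: False, d: False}
  {r: True, u: True, t: False, d: False}
  {r: True, u: False, t: False, d: False}
  {r: True, d: True, t: True, u: True}
  {r: True, d: True, t: True, u: False}
  {r: True, d: True, t: False, u: True}


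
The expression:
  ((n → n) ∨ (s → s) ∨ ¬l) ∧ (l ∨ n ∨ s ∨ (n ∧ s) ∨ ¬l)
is always true.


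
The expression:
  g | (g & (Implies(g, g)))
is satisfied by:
  {g: True}


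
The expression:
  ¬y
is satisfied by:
  {y: False}


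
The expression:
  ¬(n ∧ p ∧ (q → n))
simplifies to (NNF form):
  ¬n ∨ ¬p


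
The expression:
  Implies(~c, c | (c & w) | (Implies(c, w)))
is always true.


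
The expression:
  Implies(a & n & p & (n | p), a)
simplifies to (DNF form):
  True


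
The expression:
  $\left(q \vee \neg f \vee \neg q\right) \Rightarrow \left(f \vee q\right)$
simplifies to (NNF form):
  $f \vee q$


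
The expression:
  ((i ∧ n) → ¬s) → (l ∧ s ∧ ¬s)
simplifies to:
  i ∧ n ∧ s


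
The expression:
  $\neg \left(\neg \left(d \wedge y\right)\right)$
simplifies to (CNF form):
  $d \wedge y$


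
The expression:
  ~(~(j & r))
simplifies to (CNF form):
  j & r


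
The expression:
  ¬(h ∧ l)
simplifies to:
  ¬h ∨ ¬l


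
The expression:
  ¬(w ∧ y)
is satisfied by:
  {w: False, y: False}
  {y: True, w: False}
  {w: True, y: False}


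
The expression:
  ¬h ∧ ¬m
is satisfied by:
  {h: False, m: False}


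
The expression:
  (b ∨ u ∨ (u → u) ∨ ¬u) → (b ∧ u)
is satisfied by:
  {u: True, b: True}


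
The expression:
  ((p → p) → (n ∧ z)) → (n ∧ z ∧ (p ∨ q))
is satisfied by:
  {q: True, p: True, z: False, n: False}
  {q: True, p: False, z: False, n: False}
  {p: True, q: False, z: False, n: False}
  {q: False, p: False, z: False, n: False}
  {n: True, q: True, p: True, z: False}
  {n: True, q: True, p: False, z: False}
  {n: True, p: True, q: False, z: False}
  {n: True, p: False, q: False, z: False}
  {q: True, z: True, p: True, n: False}
  {q: True, z: True, p: False, n: False}
  {z: True, p: True, q: False, n: False}
  {z: True, q: False, p: False, n: False}
  {n: True, z: True, q: True, p: True}
  {n: True, z: True, q: True, p: False}
  {n: True, z: True, p: True, q: False}


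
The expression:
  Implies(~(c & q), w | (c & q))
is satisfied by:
  {c: True, w: True, q: True}
  {c: True, w: True, q: False}
  {w: True, q: True, c: False}
  {w: True, q: False, c: False}
  {c: True, q: True, w: False}


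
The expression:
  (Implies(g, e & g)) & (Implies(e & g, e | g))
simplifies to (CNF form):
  e | ~g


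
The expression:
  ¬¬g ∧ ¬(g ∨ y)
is never true.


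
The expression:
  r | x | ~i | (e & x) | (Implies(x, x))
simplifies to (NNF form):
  True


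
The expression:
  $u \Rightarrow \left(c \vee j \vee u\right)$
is always true.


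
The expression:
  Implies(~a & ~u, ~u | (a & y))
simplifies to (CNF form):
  True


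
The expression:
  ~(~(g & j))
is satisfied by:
  {j: True, g: True}


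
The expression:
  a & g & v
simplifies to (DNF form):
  a & g & v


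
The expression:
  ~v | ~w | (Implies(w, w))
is always true.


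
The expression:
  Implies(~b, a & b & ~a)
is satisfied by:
  {b: True}


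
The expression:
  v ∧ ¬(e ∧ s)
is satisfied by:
  {v: True, s: False, e: False}
  {e: True, v: True, s: False}
  {s: True, v: True, e: False}


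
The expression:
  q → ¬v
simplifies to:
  ¬q ∨ ¬v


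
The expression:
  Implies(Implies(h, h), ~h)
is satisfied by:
  {h: False}


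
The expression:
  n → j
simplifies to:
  j ∨ ¬n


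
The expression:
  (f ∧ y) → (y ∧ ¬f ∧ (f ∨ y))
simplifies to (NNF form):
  ¬f ∨ ¬y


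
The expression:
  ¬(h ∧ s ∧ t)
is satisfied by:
  {s: False, t: False, h: False}
  {h: True, s: False, t: False}
  {t: True, s: False, h: False}
  {h: True, t: True, s: False}
  {s: True, h: False, t: False}
  {h: True, s: True, t: False}
  {t: True, s: True, h: False}


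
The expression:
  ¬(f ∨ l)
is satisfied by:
  {l: False, f: False}


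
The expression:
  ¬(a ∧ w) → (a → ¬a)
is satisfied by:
  {w: True, a: False}
  {a: False, w: False}
  {a: True, w: True}


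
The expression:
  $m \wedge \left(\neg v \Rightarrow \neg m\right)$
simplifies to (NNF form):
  $m \wedge v$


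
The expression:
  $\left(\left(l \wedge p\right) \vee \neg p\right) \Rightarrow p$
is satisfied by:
  {p: True}


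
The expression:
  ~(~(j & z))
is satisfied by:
  {z: True, j: True}


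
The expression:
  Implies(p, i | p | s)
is always true.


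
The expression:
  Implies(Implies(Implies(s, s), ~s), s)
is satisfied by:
  {s: True}


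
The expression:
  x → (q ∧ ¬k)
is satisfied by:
  {q: True, k: False, x: False}
  {k: False, x: False, q: False}
  {q: True, k: True, x: False}
  {k: True, q: False, x: False}
  {x: True, q: True, k: False}


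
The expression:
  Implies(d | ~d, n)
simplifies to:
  n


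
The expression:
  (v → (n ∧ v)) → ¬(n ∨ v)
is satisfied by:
  {n: False}


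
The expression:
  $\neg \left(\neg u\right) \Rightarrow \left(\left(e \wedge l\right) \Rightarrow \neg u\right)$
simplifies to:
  $\neg e \vee \neg l \vee \neg u$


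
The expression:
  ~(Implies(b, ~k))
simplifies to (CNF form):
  b & k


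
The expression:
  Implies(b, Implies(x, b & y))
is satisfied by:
  {y: True, x: False, b: False}
  {x: False, b: False, y: False}
  {b: True, y: True, x: False}
  {b: True, x: False, y: False}
  {y: True, x: True, b: False}
  {x: True, y: False, b: False}
  {b: True, x: True, y: True}


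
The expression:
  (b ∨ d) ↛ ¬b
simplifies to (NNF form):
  b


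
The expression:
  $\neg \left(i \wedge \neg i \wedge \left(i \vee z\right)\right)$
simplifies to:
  $\text{True}$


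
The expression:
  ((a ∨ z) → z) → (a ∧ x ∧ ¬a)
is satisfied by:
  {a: True, z: False}


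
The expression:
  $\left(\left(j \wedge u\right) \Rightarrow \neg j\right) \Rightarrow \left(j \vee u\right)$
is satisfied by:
  {u: True, j: True}
  {u: True, j: False}
  {j: True, u: False}


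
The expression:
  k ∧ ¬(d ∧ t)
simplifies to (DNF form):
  (k ∧ ¬d) ∨ (k ∧ ¬t)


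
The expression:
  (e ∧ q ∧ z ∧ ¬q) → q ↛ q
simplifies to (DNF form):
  True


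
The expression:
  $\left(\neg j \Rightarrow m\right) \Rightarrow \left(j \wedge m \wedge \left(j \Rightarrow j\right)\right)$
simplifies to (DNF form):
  $\left(j \wedge m\right) \vee \left(\neg j \wedge \neg m\right)$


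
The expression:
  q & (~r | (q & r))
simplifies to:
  q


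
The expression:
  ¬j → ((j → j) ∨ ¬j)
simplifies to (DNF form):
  True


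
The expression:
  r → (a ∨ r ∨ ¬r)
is always true.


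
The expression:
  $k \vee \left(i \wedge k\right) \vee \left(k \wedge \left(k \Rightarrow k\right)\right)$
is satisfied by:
  {k: True}


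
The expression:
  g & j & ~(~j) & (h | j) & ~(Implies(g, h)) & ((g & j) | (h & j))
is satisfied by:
  {j: True, g: True, h: False}


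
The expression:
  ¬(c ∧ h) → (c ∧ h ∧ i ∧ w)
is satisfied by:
  {h: True, c: True}


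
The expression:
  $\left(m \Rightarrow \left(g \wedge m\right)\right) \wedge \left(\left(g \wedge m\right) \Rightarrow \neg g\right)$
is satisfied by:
  {m: False}


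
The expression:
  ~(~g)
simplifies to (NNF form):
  g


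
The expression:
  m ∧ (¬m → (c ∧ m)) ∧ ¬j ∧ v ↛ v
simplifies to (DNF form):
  False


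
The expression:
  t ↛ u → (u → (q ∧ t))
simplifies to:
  True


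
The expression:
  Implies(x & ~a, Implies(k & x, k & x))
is always true.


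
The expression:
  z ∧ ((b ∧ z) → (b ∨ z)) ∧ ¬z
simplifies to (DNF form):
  False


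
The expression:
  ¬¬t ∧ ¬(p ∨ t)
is never true.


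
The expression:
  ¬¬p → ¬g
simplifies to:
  ¬g ∨ ¬p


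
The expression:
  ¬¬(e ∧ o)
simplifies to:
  e ∧ o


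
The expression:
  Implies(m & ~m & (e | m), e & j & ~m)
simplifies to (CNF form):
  True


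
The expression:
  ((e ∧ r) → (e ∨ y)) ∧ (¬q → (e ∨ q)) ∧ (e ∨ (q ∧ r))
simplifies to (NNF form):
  e ∨ (q ∧ r)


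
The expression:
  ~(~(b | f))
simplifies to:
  b | f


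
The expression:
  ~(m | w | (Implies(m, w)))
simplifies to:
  False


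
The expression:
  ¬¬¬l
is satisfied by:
  {l: False}


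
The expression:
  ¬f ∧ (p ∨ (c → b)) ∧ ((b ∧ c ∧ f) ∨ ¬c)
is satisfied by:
  {f: False, c: False}


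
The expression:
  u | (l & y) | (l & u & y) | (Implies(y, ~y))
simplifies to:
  l | u | ~y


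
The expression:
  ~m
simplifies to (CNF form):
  ~m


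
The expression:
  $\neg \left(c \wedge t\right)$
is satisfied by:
  {c: False, t: False}
  {t: True, c: False}
  {c: True, t: False}


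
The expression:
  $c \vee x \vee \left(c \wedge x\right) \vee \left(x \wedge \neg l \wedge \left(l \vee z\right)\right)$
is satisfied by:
  {x: True, c: True}
  {x: True, c: False}
  {c: True, x: False}


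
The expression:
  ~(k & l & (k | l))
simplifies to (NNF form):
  ~k | ~l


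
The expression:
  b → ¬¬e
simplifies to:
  e ∨ ¬b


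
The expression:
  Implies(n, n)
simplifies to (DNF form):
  True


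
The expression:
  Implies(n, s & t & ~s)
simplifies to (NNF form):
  ~n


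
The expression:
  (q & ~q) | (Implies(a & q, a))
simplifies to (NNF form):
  True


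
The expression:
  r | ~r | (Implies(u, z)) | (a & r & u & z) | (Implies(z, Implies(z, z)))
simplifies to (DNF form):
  True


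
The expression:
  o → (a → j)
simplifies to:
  j ∨ ¬a ∨ ¬o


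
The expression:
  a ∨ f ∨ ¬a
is always true.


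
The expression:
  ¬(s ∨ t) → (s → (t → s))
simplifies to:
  True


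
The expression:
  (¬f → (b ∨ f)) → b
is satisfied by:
  {b: True, f: False}
  {f: False, b: False}
  {f: True, b: True}


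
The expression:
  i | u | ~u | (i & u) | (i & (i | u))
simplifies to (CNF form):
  True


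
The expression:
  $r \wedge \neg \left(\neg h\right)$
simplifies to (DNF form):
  $h \wedge r$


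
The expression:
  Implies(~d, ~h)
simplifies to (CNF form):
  d | ~h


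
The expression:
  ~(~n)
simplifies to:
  n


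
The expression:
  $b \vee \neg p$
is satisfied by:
  {b: True, p: False}
  {p: False, b: False}
  {p: True, b: True}


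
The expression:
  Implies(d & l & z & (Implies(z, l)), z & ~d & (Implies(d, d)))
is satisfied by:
  {l: False, z: False, d: False}
  {d: True, l: False, z: False}
  {z: True, l: False, d: False}
  {d: True, z: True, l: False}
  {l: True, d: False, z: False}
  {d: True, l: True, z: False}
  {z: True, l: True, d: False}


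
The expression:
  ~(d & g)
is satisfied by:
  {g: False, d: False}
  {d: True, g: False}
  {g: True, d: False}


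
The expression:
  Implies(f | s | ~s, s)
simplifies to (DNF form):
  s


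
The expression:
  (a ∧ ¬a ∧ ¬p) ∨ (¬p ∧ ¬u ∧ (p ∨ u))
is never true.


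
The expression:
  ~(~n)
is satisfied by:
  {n: True}


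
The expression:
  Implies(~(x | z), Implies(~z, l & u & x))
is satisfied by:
  {x: True, z: True}
  {x: True, z: False}
  {z: True, x: False}


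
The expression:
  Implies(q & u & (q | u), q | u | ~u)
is always true.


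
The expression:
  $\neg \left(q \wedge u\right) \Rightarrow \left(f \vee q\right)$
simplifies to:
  $f \vee q$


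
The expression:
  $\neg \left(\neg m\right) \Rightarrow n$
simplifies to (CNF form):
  $n \vee \neg m$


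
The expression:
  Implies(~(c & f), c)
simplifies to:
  c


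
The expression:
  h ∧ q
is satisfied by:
  {h: True, q: True}


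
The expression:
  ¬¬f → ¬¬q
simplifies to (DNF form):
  q ∨ ¬f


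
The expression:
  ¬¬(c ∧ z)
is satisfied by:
  {c: True, z: True}


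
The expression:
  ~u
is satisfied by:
  {u: False}


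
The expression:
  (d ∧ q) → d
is always true.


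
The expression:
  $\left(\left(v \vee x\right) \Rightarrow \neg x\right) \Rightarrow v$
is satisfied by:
  {x: True, v: True}
  {x: True, v: False}
  {v: True, x: False}


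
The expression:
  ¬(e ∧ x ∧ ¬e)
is always true.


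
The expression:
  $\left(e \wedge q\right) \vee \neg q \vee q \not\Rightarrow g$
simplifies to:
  $e \vee \neg g \vee \neg q$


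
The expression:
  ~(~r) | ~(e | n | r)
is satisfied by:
  {r: True, n: False, e: False}
  {r: True, e: True, n: False}
  {r: True, n: True, e: False}
  {r: True, e: True, n: True}
  {e: False, n: False, r: False}


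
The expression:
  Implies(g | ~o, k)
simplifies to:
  k | (o & ~g)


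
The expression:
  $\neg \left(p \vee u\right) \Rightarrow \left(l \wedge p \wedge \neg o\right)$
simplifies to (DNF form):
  $p \vee u$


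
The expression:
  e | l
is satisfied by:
  {l: True, e: True}
  {l: True, e: False}
  {e: True, l: False}


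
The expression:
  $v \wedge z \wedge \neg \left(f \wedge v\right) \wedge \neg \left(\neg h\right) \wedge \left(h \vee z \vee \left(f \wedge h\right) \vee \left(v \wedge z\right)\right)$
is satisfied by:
  {h: True, z: True, v: True, f: False}


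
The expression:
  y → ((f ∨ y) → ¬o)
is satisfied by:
  {o: False, y: False}
  {y: True, o: False}
  {o: True, y: False}


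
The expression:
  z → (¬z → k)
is always true.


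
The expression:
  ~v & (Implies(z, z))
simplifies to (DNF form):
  ~v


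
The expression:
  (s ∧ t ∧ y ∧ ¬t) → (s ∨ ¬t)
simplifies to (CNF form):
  True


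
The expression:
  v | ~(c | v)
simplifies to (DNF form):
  v | ~c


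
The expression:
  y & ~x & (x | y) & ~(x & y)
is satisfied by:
  {y: True, x: False}


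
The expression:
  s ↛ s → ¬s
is always true.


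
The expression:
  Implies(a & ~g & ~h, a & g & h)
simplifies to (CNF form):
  g | h | ~a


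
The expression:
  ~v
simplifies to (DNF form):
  ~v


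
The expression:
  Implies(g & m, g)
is always true.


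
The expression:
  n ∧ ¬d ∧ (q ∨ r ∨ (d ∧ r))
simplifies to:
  n ∧ ¬d ∧ (q ∨ r)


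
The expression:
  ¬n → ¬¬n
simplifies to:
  n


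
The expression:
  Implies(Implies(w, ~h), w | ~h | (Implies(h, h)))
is always true.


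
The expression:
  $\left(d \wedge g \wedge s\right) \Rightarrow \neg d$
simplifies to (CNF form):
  $\neg d \vee \neg g \vee \neg s$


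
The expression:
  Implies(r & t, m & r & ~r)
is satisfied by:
  {t: False, r: False}
  {r: True, t: False}
  {t: True, r: False}


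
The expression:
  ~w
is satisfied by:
  {w: False}


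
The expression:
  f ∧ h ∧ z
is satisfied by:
  {h: True, z: True, f: True}


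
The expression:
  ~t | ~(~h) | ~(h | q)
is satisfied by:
  {h: True, t: False, q: False}
  {h: False, t: False, q: False}
  {q: True, h: True, t: False}
  {q: True, h: False, t: False}
  {t: True, h: True, q: False}
  {t: True, h: False, q: False}
  {t: True, q: True, h: True}


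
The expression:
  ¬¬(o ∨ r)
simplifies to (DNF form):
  o ∨ r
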